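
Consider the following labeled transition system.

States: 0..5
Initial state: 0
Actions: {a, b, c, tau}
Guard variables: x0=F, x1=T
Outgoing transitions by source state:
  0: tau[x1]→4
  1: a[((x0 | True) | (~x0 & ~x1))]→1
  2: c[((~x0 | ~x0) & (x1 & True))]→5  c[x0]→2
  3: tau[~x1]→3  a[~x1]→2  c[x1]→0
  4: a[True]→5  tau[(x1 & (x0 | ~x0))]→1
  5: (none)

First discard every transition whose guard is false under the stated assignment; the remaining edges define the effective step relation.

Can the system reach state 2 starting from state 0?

After dropping false guards: 6 live edges.
depth 0: {0}
depth 1: {4}  cumulative {0,4}
depth 2: {1,5}  cumulative {0,1,4,5}
R = {0,1,4,5}

Answer: UNREACHABLE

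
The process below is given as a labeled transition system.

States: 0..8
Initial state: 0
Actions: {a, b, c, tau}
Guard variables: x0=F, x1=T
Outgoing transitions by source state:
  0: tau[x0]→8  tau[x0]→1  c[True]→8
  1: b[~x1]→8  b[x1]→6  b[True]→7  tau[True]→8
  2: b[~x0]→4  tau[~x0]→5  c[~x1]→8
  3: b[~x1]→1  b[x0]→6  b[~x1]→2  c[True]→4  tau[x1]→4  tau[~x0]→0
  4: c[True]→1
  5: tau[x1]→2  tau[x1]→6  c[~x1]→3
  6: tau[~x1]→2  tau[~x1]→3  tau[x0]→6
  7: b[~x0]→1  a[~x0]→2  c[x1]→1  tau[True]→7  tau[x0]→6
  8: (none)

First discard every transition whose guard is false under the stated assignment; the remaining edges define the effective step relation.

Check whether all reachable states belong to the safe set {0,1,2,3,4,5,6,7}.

Allowed set {0,1,2,3,4,5,6,7}
Reachable = {0,8}
  0: ✓
  8: outside
counterexample path to 8: c

Answer: INVARIANT VIOLATED at state 8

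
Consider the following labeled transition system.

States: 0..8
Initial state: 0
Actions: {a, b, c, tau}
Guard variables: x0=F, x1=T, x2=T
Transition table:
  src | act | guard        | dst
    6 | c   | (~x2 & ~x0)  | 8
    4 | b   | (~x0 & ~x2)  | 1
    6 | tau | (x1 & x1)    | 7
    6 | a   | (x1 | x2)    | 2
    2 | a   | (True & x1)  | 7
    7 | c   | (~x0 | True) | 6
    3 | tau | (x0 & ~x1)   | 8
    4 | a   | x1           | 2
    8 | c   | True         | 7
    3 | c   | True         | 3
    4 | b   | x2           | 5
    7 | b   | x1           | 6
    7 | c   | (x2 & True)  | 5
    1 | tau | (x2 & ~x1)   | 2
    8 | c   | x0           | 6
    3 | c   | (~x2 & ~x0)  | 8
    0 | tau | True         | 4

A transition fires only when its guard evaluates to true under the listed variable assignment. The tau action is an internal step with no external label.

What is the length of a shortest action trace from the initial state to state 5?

Layered search for 5:
  L0 = {0}
  L1 = {4}
  L2 = {2,5}
5 enters at depth 2; path tau·b

Answer: 2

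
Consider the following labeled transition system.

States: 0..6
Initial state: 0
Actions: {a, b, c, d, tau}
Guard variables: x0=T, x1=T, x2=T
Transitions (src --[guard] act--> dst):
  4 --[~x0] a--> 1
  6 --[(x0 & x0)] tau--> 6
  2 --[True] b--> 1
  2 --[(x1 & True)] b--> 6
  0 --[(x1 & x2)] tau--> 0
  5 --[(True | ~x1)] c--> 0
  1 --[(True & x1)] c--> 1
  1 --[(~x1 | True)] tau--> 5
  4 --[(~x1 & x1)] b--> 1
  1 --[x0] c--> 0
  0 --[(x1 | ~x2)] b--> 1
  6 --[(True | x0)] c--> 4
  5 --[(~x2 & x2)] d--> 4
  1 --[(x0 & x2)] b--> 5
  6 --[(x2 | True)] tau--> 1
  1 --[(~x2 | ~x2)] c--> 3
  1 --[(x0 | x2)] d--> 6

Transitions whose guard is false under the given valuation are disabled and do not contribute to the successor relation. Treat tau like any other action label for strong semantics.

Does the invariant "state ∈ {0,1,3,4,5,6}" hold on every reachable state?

Safe = {0,1,3,4,5,6}
Reach set: {0,1,4,5,6}
  0: ok
  1: ok
  4: ok
  5: ok
  6: ok

Answer: INVARIANT HOLDS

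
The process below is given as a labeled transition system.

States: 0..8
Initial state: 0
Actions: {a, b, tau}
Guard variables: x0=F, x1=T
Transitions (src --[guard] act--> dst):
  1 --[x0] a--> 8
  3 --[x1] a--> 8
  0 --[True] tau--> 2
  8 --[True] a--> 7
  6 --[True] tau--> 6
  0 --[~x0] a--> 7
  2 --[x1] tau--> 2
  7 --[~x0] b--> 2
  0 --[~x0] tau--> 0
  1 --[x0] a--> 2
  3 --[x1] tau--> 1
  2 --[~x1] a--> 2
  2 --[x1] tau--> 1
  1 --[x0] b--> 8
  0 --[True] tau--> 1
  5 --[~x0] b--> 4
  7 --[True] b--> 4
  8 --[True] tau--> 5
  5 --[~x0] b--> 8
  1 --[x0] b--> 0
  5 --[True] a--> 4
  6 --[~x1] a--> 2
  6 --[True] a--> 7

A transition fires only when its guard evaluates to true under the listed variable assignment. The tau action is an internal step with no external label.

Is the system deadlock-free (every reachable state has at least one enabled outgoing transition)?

Answer: DEADLOCK at state 1

Analysis:
Reach set: {0,1,2,4,7}
  0: a→7  tau→0  tau→1  tau→2  [4 out]
  1: ∅  [no exit]
  2: tau→1  tau→2  [2 out]
  4: ∅  [no exit]
  7: b→2  b→4  [2 out]
Path to 1: tau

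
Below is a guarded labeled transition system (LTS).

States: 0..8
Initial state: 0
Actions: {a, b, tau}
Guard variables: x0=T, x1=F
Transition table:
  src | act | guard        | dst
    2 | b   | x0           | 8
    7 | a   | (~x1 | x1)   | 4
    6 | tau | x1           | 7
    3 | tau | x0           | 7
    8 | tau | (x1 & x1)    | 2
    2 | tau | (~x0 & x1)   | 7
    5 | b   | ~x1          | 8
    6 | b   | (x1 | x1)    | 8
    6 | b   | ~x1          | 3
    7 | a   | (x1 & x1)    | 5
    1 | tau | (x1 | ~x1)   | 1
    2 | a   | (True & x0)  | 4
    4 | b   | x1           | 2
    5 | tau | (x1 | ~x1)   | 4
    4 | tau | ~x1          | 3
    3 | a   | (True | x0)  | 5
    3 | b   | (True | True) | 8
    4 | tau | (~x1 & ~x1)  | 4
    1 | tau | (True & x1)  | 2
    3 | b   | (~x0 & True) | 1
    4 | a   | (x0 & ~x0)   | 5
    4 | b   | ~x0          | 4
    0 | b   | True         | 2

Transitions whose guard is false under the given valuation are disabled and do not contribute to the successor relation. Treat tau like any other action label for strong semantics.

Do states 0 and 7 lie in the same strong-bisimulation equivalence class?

Answer: NOT BISIMILAR

Analysis:
Compute ~ classes (split until stable):
  π0 = {{0,1,2,3,4,5,6,7,8}}
  π1 = {{0,6},{1,4},{2},{3},{5},{7},{8}}
  π2 = {{0},{1},{2},{3},{4},{5},{6},{7},{8}}
stable after 3 split(s): 9 block(s)
0∈{0}, 7∈{7}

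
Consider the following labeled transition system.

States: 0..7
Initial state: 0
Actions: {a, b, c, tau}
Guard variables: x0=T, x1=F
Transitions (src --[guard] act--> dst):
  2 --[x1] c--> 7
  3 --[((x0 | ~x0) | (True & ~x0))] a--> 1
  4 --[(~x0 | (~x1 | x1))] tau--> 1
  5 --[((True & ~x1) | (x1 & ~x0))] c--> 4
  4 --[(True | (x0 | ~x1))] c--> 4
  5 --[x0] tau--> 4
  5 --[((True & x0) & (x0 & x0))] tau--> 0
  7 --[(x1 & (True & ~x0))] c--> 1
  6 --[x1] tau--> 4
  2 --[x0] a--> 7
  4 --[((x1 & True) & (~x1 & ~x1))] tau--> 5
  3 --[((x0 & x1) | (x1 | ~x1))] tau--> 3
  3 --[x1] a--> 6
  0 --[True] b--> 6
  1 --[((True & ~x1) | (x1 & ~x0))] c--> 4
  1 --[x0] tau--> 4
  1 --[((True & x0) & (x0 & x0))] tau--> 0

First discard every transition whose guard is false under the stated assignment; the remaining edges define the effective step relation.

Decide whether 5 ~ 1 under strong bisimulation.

Answer: BISIMILAR

Working:
Refine partition for ~:
  π0 = {{0,1,2,3,4,5,6,7}}
  π1 = {{0},{1,4,5},{2},{3},{6,7}}
  π2 = {{0},{1,5},{2},{3},{4},{6,7}}
stable after 3 split(s): 6 block(s)
class of 5: {1,5}; class of 1: {1,5}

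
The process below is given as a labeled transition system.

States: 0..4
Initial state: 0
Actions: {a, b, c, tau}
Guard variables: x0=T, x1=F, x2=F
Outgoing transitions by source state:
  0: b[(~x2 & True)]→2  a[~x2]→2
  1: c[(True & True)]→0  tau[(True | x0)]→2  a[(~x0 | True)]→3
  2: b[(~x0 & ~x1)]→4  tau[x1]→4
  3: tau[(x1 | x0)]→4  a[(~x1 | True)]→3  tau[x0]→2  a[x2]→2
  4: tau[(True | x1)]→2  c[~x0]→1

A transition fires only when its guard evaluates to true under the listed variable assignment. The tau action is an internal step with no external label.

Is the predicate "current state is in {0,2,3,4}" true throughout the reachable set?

Allowed set {0,2,3,4}
Reachable = {0,2}
  0: ok
  2: ok

Answer: INVARIANT HOLDS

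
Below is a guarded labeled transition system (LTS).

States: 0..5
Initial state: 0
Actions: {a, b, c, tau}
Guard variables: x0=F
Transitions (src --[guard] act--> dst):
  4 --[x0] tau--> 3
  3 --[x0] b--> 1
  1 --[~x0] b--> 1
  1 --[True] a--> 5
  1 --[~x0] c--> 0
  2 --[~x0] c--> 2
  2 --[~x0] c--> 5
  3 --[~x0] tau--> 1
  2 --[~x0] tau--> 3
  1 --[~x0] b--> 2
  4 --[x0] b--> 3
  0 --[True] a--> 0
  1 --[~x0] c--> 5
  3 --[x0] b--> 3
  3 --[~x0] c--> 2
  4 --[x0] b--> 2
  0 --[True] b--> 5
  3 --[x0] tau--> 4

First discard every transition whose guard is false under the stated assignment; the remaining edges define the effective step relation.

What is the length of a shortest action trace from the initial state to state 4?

Breadth-first toward 4:
  Layer 0: {0}
  Layer 1: {5}
4 never appears.

Answer: UNREACHABLE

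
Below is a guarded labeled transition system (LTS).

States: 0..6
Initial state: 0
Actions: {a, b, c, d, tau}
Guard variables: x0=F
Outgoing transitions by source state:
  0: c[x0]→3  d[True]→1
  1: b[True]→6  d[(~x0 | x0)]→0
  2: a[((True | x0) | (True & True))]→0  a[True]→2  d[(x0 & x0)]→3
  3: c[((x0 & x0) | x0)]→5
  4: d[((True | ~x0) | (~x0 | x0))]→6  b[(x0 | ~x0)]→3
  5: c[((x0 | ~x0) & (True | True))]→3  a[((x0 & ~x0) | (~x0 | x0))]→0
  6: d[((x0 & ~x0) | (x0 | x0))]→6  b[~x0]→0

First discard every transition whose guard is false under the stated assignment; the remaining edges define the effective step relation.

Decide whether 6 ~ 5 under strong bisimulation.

Refine partition for ~:
  π0 = {{0,1,2,3,4,5,6}}
  π1 = {{0},{1,4},{2},{3},{5},{6}}
  π2 = {{0},{1},{2},{3},{4},{5},{6}}
7 equivalence class(es) (converged in 3)
class of 6: {6}; class of 5: {5}

Answer: NOT BISIMILAR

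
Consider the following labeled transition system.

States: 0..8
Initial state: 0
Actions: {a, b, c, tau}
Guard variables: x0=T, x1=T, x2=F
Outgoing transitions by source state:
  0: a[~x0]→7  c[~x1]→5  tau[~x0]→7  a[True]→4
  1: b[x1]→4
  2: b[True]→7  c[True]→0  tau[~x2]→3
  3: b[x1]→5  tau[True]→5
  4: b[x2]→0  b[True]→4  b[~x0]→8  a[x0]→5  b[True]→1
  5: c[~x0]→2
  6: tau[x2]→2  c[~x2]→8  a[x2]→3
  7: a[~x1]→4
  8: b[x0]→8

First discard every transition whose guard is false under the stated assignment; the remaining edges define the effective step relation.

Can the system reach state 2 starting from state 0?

Answer: UNREACHABLE

Working:
12 transition(s) survive guard evaluation.
L0 = {0}
L1 = {4}  now seen {0,4}
L2 = {1,5}  now seen {0,1,4,5}
Reachable = {0,1,4,5}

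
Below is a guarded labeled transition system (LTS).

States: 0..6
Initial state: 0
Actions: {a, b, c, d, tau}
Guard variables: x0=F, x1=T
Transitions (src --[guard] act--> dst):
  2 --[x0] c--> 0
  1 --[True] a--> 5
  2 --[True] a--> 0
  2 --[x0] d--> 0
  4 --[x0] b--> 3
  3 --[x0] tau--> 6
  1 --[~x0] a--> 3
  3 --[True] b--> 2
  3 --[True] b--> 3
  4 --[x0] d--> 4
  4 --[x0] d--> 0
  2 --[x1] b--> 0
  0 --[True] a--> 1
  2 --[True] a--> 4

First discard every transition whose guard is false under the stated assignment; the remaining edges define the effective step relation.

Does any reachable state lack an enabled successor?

Answer: DEADLOCK at state 4

Analysis:
R = {0,1,2,3,4,5}
  0: a→1  [deg 1]
  1: a→3  a→5  [deg 2]
  2: a→0  a→4  b→0  [deg 3]
  3: b→2  b→3  [deg 2]
  4: ∅  [STUCK]
  5: ∅  [STUCK]
witness 4: a·a·b·a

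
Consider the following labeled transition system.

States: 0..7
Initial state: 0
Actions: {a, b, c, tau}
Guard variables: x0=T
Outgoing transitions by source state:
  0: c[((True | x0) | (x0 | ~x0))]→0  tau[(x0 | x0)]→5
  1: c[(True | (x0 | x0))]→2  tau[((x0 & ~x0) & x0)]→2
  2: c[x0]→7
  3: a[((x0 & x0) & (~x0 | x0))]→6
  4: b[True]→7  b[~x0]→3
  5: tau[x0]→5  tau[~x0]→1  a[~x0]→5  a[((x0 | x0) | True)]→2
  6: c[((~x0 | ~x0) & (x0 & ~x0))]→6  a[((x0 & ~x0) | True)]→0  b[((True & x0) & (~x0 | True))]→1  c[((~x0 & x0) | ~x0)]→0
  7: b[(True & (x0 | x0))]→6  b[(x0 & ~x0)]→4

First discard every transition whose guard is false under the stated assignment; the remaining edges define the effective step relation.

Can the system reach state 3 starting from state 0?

Answer: UNREACHABLE

Working:
11 transition(s) survive guard evaluation.
depth 0: {0}
depth 1: {5}  cumulative {0,5}
depth 2: {2}  cumulative {0,2,5}
depth 3: {7}  cumulative {0,2,5,7}
depth 4: {6}  cumulative {0,2,5,6,7}
depth 5: {1}  cumulative {0,1,2,5,6,7}
Reachable = {0,1,2,5,6,7}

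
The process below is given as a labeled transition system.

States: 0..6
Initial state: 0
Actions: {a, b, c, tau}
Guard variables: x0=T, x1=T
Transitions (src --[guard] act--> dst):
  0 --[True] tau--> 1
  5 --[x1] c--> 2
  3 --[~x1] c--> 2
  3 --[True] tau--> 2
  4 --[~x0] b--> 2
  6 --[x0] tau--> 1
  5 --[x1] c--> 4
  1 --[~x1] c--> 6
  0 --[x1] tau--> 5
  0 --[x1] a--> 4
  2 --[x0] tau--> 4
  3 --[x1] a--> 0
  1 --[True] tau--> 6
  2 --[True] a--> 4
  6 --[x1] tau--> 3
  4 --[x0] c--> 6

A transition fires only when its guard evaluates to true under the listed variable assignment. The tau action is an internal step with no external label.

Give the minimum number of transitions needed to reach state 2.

Answer: 2

Trace:
BFS to 2:
  depth 0: {0}
  depth 1: {1,4,5}
  depth 2: {2,6}
depth(2)=2, e.g. tau·c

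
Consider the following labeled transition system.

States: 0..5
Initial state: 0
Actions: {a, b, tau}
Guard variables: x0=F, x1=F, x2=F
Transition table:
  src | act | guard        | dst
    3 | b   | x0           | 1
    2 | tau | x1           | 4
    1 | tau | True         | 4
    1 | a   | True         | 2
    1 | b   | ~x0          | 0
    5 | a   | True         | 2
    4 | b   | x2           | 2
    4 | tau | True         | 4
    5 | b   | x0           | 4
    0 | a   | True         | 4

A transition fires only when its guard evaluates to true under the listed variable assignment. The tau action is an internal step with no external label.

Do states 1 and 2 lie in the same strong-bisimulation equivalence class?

Answer: NOT BISIMILAR

Analysis:
Refine partition for ~:
  P[0] = {{0,1,2,3,4,5}}
  P[1] = {{0,5},{1},{2,3},{4}}
  P[2] = {{0},{1},{2,3},{4},{5}}
stable after 3 split(s): 5 block(s)
1∈{1}, 2∈{2,3}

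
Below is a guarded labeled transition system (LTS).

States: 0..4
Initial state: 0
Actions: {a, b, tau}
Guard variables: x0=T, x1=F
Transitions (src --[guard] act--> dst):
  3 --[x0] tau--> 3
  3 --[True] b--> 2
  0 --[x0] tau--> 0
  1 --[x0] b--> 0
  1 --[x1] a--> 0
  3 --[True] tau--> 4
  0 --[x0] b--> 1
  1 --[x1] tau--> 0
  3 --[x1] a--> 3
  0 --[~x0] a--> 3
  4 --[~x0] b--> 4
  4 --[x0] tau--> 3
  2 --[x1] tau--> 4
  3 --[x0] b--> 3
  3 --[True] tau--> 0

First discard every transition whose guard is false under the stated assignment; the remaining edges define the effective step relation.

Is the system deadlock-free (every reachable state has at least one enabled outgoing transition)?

Answer: DEADLOCK-FREE

Analysis:
R = {0,1}
  0: b→1  tau→0  [deg 2]
  1: b→0  [deg 1]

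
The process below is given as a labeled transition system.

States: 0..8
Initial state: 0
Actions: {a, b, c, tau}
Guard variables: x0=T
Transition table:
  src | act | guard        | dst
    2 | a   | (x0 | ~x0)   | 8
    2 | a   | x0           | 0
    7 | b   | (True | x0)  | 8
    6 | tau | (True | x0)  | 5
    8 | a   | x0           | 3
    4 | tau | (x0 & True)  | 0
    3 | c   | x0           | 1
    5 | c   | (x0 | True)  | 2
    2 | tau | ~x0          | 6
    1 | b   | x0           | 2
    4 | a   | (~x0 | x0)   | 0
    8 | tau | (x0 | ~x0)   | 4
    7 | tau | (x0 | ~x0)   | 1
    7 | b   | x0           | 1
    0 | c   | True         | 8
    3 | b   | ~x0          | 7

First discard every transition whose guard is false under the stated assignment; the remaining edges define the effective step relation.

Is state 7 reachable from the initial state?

After dropping false guards: 14 live edges.
Layer 0: {0}
Layer 1: {8}  cumulative {0,8}
Layer 2: {3,4}  cumulative {0,3,4,8}
Layer 3: {1}  cumulative {0,1,3,4,8}
Layer 4: {2}  cumulative {0,1,2,3,4,8}
Reachable = {0,1,2,3,4,8}

Answer: UNREACHABLE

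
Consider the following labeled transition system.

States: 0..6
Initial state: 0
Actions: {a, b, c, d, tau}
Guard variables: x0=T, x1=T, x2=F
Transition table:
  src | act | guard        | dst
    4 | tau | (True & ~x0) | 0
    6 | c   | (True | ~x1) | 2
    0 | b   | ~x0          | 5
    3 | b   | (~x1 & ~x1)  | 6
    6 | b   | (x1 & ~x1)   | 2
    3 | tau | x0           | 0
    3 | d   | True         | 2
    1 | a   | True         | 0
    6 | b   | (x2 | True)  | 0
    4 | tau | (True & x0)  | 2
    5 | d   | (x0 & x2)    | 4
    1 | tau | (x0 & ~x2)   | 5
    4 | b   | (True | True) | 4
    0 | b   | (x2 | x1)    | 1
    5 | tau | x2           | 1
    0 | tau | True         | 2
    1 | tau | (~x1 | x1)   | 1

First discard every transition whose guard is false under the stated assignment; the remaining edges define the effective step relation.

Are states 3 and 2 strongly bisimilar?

Answer: NOT BISIMILAR

Trace:
Refine partition for ~:
  round 0: {{0,1,2,3,4,5,6}}
  round 1: {{0,4},{1},{2,5},{3},{6}}
  round 2: {{0},{1},{2,5},{3},{4},{6}}
stable after 3 split(s): 6 block(s)
3∈{3}, 2∈{2,5}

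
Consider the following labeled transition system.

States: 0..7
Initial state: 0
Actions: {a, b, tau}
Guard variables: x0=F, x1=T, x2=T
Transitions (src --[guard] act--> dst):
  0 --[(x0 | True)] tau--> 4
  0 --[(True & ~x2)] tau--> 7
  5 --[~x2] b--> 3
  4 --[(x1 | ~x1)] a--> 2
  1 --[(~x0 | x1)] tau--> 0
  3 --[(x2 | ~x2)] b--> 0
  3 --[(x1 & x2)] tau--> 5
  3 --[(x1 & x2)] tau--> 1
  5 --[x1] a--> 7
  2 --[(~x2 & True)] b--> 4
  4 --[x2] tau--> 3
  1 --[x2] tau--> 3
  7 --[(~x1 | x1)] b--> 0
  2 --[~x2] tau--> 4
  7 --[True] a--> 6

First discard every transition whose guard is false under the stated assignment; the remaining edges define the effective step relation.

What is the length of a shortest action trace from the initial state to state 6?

Answer: 5

Analysis:
Layered search for 6:
  depth 0: {0}
  depth 1: {4}
  depth 2: {2,3}
  depth 3: {1,5}
  depth 4: {7}
  depth 5: {6}
6 enters at depth 5; path tau·tau·tau·a·a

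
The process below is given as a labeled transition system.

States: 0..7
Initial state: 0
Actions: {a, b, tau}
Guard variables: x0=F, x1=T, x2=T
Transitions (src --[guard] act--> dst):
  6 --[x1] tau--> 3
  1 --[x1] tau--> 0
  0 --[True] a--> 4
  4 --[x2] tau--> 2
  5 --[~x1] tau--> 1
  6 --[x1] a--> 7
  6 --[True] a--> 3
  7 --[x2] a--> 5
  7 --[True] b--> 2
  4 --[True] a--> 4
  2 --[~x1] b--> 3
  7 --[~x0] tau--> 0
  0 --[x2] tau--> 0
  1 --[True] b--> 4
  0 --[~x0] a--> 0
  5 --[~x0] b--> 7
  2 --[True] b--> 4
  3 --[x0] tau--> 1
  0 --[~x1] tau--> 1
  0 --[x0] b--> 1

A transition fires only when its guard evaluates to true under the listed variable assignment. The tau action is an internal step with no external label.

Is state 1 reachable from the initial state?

15 transition(s) survive guard evaluation.
L0 = {0}
L1 = {4}  cumulative {0,4}
L2 = {2}  cumulative {0,2,4}
Reachable = {0,2,4}

Answer: UNREACHABLE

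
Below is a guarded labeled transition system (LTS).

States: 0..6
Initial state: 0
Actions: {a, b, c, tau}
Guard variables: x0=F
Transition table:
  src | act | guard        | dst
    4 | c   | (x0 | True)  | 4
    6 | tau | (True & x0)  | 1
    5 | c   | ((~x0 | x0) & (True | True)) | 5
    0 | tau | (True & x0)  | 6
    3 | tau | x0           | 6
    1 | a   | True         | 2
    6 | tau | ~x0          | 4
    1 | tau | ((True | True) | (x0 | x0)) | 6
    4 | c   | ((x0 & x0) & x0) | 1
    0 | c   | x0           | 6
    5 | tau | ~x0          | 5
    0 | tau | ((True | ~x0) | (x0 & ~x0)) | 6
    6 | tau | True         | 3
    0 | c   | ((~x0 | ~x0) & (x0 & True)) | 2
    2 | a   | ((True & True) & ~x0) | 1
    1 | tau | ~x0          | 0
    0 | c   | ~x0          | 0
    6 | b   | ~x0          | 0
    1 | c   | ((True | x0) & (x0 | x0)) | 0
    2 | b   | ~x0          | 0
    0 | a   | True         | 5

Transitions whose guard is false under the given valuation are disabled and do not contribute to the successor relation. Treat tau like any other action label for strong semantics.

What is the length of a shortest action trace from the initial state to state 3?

Breadth-first toward 3:
  depth 0: {0}
  depth 1: {5,6}
  depth 2: {3,4}
3 enters at depth 2; path tau·tau

Answer: 2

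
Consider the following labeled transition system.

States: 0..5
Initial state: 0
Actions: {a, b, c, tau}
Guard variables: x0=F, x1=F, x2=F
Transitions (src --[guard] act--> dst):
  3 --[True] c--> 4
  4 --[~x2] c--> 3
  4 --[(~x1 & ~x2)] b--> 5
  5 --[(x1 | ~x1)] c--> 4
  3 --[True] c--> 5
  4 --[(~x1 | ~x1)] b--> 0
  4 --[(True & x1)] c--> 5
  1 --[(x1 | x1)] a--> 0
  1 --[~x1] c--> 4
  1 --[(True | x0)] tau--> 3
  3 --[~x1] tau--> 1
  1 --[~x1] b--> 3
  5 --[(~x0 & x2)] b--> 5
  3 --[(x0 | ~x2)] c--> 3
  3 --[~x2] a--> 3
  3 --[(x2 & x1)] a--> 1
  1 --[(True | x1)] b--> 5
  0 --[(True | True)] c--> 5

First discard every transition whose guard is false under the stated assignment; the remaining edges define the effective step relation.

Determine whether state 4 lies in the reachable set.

Answer: REACHABLE

Analysis:
Guard filter leaves 14 enabled edge(s).
depth 0: {0}
depth 1: {5}  now seen {0,5}
depth 2: {4}  now seen {0,4,5}
depth 3: {3}  now seen {0,3,4,5}
depth 4: {1}  now seen {0,1,3,4,5}
R = {0,1,3,4,5}
trace reaching 4: c·c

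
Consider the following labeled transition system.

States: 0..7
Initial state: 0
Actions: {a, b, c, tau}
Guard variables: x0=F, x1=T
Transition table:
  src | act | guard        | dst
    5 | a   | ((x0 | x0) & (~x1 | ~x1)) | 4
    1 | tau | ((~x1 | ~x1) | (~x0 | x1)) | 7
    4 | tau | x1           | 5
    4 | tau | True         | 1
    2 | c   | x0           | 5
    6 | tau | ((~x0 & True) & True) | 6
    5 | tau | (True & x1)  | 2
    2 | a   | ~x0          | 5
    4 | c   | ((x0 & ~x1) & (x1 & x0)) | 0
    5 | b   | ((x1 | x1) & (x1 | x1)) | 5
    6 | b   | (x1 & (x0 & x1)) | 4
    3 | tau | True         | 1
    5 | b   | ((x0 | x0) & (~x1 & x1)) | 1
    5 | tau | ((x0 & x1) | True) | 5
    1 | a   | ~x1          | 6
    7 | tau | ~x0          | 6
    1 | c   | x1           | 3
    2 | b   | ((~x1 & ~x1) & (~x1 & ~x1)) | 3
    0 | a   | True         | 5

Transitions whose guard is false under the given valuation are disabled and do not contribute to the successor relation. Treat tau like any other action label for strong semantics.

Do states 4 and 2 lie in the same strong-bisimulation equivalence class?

Bisimulation quotient by refinement:
  π0 = {{0,1,2,3,4,5,6,7}}
  π1 = {{0,2},{1},{3,4,6,7},{5}}
  π2 = {{0,2},{1},{3},{4},{5},{6,7}}
6 equivalence class(es) (converged in 3)
[4]={4}  [2]={0,2}

Answer: NOT BISIMILAR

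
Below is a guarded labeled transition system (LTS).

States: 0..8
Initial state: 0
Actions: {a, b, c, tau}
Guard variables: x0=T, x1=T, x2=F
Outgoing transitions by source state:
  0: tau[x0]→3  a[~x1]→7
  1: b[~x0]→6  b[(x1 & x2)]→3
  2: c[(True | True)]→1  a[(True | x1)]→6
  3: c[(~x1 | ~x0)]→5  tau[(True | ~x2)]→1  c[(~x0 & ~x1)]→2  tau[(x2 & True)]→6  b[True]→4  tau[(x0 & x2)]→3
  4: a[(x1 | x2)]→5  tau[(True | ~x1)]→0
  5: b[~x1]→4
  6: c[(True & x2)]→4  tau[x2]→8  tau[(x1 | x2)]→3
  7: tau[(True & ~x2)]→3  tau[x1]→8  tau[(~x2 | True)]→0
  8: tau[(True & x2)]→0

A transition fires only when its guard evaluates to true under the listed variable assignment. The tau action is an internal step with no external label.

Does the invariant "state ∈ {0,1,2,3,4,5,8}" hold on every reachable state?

Answer: INVARIANT HOLDS

Working:
Allowed set {0,1,2,3,4,5,8}
Reachable = {0,1,3,4,5}
  0: ok
  1: ok
  3: ok
  4: ok
  5: ok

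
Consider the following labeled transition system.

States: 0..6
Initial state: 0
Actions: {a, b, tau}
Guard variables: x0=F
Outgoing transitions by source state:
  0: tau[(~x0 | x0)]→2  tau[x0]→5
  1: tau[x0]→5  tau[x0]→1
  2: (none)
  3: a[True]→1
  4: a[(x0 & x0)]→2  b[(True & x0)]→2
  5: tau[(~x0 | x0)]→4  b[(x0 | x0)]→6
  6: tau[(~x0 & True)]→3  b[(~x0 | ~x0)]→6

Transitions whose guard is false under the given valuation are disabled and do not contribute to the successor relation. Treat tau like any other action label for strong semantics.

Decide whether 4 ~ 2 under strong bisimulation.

Refine partition for ~:
  π0 = {{0,1,2,3,4,5,6}}
  π1 = {{0,5},{1,2,4},{3},{6}}
4 equivalence class(es) (converged in 2)
[4]={1,2,4}  [2]={1,2,4}

Answer: BISIMILAR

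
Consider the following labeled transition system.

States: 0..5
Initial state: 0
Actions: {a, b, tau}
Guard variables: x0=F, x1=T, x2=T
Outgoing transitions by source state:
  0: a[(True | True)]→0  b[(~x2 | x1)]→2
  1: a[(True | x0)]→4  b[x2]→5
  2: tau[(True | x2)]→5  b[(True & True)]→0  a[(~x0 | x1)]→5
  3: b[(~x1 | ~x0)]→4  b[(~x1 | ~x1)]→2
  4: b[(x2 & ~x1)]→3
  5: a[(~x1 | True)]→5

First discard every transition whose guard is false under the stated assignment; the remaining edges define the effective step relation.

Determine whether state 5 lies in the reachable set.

After dropping false guards: 9 live edges.
L0 = {0}
L1 = {2}  now seen {0,2}
L2 = {5}  now seen {0,2,5}
R = {0,2,5}
witness 5: b·tau

Answer: REACHABLE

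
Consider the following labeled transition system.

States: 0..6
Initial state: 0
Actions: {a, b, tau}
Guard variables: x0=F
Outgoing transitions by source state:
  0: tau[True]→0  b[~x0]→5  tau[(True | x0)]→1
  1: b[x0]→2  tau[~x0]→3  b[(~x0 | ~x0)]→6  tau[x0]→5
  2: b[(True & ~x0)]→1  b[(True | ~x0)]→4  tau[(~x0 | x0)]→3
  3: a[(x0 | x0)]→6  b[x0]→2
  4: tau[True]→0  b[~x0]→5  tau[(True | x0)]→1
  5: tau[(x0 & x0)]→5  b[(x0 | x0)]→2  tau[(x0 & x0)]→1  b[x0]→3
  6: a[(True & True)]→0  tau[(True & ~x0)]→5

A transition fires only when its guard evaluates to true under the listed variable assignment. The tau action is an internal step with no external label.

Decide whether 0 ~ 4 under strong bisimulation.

Answer: BISIMILAR

Working:
Bisimulation quotient by refinement:
  round 0: {{0,1,2,3,4,5,6}}
  round 1: {{0,1,2,4},{3,5},{6}}
  round 2: {{0,4},{1},{2},{3,5},{6}}
Fixed point at round 3; 5 class(es).
[0]={0,4}  [4]={0,4}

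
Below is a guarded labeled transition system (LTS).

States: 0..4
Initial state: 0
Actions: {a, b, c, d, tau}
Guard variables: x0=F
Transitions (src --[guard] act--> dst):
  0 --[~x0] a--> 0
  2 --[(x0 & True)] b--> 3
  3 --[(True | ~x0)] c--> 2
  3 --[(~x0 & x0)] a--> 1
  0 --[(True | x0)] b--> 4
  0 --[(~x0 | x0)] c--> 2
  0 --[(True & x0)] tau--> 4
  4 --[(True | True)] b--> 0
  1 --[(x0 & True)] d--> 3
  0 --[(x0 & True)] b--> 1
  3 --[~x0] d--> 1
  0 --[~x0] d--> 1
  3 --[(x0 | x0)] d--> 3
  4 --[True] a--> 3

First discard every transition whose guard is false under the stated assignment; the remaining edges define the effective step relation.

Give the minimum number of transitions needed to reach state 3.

BFS to 3:
  depth 0: {0}
  depth 1: {1,2,4}
  depth 2: {3}
first hit 3 at d=2 via b·a

Answer: 2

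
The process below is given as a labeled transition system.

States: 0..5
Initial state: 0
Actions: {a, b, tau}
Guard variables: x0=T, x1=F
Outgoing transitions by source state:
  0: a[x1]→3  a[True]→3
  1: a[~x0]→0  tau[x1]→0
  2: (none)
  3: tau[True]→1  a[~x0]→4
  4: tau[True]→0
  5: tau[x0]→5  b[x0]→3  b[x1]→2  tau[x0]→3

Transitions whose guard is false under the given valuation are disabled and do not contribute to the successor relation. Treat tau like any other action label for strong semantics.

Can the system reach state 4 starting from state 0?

Guard filter leaves 6 enabled edge(s).
Layer 0: {0}
Layer 1: {3}  now seen {0,3}
Layer 2: {1}  now seen {0,1,3}
Reachable = {0,1,3}

Answer: UNREACHABLE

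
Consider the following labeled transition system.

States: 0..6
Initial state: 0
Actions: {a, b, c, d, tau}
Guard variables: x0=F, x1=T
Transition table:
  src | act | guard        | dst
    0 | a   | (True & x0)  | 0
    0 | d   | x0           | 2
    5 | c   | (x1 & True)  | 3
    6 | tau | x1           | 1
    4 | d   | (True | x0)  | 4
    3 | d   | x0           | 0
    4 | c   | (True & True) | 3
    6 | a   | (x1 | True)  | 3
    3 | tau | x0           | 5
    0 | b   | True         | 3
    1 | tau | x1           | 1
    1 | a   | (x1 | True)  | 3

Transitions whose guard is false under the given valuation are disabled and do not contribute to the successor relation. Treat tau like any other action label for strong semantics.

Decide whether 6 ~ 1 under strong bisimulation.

Answer: BISIMILAR

Analysis:
Compute ~ classes (split until stable):
  P[0] = {{0,1,2,3,4,5,6}}
  P[1] = {{0},{1,6},{2,3},{4},{5}}
5 equivalence class(es) (converged in 2)
class of 6: {1,6}; class of 1: {1,6}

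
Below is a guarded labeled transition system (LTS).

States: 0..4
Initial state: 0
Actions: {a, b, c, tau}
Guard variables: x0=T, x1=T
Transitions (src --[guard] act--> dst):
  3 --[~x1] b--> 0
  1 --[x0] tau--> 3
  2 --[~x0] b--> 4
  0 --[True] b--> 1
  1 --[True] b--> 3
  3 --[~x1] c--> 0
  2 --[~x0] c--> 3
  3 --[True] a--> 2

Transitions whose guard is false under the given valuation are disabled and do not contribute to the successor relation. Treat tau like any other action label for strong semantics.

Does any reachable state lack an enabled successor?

Answer: DEADLOCK at state 2

Working:
Reachable = {0,1,2,3}
  0: b→1  [1 out]
  1: b→3  tau→3  [2 out]
  2: ∅  [deadlock]
  3: a→2  [1 out]
Path to 2: b·tau·a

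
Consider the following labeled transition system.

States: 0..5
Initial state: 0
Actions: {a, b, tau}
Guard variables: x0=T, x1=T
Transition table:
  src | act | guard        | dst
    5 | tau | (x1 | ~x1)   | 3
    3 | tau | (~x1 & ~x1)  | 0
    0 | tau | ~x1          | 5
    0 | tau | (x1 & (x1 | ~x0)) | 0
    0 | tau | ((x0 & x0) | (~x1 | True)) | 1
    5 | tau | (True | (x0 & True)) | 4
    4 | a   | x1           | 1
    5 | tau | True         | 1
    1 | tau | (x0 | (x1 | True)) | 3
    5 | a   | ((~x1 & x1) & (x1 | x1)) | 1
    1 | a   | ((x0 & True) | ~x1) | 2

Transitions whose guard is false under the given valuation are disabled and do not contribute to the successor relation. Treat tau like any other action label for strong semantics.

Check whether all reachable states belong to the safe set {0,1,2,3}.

Inv-set: {0,1,2,3}
Reach set: {0,1,2,3}
  0: ok
  1: ok
  2: ok
  3: ok

Answer: INVARIANT HOLDS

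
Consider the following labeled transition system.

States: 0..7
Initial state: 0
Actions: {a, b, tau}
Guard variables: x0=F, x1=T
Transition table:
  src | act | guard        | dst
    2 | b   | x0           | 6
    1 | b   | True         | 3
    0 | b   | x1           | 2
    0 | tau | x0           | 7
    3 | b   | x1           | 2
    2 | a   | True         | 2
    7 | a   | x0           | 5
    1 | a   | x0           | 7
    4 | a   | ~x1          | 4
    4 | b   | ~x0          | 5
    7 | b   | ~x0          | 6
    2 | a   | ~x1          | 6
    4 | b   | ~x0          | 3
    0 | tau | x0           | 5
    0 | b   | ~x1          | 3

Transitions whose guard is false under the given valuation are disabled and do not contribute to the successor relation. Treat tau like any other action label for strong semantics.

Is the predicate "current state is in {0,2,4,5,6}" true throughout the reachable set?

Answer: INVARIANT HOLDS

Working:
Inv-set: {0,2,4,5,6}
Reach set: {0,2}
  0: safe
  2: safe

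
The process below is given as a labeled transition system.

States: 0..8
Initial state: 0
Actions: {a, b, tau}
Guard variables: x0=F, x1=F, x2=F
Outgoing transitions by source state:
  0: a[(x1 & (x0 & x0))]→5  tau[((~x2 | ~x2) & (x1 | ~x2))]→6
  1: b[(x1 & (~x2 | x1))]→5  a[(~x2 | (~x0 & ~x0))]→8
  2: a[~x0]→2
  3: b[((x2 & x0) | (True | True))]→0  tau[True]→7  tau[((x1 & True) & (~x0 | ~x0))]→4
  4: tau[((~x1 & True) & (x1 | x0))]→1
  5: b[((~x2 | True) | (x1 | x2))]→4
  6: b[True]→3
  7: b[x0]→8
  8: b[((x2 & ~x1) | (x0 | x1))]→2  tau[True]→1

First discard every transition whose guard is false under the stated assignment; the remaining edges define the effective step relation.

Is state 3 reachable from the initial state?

Answer: REACHABLE

Analysis:
Guard filter leaves 8 enabled edge(s).
depth 0: {0}
depth 1: {6}  now seen {0,6}
depth 2: {3}  now seen {0,3,6}
depth 3: {7}  now seen {0,3,6,7}
R = {0,3,6,7}
Path to 3: tau·b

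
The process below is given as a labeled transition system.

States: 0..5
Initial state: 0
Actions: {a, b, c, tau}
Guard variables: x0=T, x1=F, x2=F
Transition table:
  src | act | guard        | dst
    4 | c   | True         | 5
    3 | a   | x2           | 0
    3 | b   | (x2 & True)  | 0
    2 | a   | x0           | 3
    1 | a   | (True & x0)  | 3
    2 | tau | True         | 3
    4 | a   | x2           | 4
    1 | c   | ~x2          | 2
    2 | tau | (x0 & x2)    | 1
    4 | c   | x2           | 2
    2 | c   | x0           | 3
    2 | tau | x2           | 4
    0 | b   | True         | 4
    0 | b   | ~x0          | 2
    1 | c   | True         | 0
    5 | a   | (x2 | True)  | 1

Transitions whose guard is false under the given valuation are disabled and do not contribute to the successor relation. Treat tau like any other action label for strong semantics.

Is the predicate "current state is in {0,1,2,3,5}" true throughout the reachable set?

Inv-set: {0,1,2,3,5}
Reach set: {0,1,2,3,4,5}
  0: ✓
  1: ✓
  2: ✓
  3: ✓
  4: ✗ unsafe
  5: ✓
witness against invariant: b → 4

Answer: INVARIANT VIOLATED at state 4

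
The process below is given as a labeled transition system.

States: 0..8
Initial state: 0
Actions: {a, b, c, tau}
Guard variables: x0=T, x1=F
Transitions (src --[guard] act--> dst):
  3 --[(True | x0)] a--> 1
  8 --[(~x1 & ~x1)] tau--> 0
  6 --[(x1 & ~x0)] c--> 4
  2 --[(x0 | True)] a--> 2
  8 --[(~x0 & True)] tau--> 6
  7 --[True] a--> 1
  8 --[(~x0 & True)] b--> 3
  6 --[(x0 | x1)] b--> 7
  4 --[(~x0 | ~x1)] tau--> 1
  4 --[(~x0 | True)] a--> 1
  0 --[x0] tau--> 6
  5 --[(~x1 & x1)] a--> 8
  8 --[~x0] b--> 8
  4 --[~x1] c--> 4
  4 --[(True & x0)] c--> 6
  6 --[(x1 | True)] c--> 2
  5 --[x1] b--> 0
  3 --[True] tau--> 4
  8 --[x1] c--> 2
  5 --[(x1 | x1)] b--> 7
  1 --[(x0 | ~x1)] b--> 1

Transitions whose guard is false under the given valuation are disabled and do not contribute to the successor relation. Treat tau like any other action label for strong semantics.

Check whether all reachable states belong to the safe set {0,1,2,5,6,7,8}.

Safe = {0,1,2,5,6,7,8}
R = {0,1,2,6,7}
  0: ✓
  1: ✓
  2: ✓
  6: ✓
  7: ✓

Answer: INVARIANT HOLDS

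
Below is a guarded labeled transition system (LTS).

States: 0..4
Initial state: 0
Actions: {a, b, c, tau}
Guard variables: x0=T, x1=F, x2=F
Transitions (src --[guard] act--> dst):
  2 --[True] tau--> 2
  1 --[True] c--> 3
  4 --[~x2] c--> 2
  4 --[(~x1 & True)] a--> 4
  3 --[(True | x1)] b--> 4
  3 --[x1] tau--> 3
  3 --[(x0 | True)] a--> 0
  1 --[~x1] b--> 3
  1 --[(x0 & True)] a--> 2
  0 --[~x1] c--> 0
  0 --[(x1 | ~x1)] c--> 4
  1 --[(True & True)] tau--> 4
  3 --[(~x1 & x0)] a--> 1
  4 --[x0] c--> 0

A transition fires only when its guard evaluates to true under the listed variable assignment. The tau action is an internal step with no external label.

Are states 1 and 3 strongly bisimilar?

Compute ~ classes (split until stable):
  round 0: {{0,1,2,3,4}}
  round 1: {{0},{1},{2},{3},{4}}
5 equivalence class(es) (converged in 2)
[1]={1}  [3]={3}

Answer: NOT BISIMILAR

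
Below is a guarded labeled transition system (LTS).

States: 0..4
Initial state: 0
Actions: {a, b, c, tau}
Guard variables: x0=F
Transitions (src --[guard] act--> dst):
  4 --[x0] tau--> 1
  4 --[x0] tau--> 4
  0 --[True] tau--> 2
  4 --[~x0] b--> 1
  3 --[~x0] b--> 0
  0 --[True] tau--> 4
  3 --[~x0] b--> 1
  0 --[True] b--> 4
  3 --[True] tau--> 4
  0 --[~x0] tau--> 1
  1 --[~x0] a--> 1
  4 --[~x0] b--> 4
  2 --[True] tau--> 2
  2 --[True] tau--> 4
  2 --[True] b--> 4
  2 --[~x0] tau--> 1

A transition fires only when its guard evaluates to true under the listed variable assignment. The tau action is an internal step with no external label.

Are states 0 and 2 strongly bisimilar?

Answer: BISIMILAR

Trace:
Bisimulation quotient by refinement:
  P[0] = {{0,1,2,3,4}}
  P[1] = {{0,2,3},{1},{4}}
  P[2] = {{0,2},{1},{3},{4}}
stable after 3 split(s): 4 block(s)
[0]={0,2}  [2]={0,2}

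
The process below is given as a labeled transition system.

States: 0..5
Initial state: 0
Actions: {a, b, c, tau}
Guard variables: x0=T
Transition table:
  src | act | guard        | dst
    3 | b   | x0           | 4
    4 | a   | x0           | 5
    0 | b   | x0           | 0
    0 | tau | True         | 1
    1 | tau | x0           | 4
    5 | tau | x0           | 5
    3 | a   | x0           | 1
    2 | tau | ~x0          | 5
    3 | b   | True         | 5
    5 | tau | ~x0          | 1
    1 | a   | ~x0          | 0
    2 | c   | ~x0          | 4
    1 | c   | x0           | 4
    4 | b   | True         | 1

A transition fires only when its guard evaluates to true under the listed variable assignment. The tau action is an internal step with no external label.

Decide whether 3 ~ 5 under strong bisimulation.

Bisimulation quotient by refinement:
  π0 = {{0,1,2,3,4,5}}
  π1 = {{0},{1},{2},{3,4},{5}}
  π2 = {{0},{1},{2},{3},{4},{5}}
6 equivalence class(es) (converged in 3)
class of 3: {3}; class of 5: {5}

Answer: NOT BISIMILAR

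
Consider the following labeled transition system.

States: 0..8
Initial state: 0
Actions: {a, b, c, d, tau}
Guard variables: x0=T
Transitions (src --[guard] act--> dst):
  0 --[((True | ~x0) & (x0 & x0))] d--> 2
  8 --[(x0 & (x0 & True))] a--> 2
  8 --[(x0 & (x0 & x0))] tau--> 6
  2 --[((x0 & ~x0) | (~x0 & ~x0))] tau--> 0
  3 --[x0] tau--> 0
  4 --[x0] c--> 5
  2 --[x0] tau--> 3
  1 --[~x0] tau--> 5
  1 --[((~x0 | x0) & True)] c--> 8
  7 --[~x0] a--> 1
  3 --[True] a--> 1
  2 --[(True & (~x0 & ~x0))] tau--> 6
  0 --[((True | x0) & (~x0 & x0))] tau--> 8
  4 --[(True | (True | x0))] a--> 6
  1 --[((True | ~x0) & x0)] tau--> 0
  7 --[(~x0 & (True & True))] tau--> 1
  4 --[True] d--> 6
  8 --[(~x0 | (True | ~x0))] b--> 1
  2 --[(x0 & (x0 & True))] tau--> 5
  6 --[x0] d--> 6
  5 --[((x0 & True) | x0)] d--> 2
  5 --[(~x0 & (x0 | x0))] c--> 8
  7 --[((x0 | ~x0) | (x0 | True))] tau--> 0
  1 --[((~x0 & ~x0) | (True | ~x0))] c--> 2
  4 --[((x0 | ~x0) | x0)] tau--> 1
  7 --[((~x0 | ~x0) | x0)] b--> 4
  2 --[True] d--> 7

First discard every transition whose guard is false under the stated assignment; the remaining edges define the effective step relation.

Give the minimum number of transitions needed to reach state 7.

Layered search for 7:
  Layer 0: {0}
  Layer 1: {2}
  Layer 2: {3,5,7}
first hit 7 at d=2 via d·d

Answer: 2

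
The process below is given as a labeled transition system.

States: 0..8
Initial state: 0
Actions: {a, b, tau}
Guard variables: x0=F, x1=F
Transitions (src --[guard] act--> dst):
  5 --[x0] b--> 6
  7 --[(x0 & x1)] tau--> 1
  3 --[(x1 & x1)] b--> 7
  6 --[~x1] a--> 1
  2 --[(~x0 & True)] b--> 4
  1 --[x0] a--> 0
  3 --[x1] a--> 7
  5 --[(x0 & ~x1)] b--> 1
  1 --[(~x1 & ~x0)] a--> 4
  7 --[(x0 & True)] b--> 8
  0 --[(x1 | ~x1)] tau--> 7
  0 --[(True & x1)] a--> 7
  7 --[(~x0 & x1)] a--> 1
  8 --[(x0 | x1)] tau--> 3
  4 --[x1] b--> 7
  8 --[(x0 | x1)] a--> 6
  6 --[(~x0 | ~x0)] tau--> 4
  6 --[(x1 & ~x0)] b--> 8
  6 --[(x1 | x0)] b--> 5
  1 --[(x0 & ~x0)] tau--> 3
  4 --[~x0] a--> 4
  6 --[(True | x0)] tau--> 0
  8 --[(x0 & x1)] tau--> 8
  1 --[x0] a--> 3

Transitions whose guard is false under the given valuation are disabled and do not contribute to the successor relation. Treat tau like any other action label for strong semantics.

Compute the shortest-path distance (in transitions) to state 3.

Breadth-first toward 3:
  Layer 0: {0}
  Layer 1: {7}
3 never appears.

Answer: UNREACHABLE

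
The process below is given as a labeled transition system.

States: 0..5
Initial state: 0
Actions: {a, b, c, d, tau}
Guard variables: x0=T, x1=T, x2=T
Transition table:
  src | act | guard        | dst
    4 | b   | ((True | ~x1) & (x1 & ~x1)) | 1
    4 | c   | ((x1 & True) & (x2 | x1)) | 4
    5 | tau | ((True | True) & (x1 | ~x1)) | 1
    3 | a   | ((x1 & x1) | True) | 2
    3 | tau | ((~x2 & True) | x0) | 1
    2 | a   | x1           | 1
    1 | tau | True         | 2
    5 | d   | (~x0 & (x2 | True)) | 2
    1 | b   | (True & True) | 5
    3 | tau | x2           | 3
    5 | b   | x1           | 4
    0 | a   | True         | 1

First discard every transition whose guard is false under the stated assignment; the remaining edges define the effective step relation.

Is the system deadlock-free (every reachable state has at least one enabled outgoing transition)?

Answer: DEADLOCK-FREE

Trace:
Reach set: {0,1,2,4,5}
  0: a→1  [1 out]
  1: b→5  tau→2  [2 out]
  2: a→1  [1 out]
  4: c→4  [1 out]
  5: b→4  tau→1  [2 out]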